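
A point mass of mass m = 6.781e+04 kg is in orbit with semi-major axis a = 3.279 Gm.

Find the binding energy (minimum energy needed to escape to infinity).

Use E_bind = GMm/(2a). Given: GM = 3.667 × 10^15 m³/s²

Convert to SI: a = 3.279 Gm = 3.279e+09 m.
Total orbital energy is E = −GMm/(2a); binding energy is E_bind = −E = GMm/(2a).
E_bind = 3.667e+15 · 6.781e+04 / (2 · 3.279e+09) J ≈ 3.792e+10 J = 37.92 GJ.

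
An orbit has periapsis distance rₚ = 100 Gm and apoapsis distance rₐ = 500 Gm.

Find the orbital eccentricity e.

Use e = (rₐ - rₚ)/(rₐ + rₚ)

Convert to SI: rₚ = 100 Gm = 1e+11 m; rₐ = 500 Gm = 5e+11 m.
e = (rₐ − rₚ) / (rₐ + rₚ).
e = (5e+11 − 1e+11) / (5e+11 + 1e+11) = 4e+11 / 6e+11 ≈ 0.6667.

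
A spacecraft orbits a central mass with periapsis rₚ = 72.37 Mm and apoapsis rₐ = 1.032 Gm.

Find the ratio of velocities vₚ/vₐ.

Convert to SI: rₚ = 72.37 Mm = 7.237e+07 m; rₐ = 1.032 Gm = 1.032e+09 m.
Conservation of angular momentum gives rₚvₚ = rₐvₐ, so vₚ/vₐ = rₐ/rₚ.
vₚ/vₐ = 1.032e+09 / 7.237e+07 ≈ 14.26.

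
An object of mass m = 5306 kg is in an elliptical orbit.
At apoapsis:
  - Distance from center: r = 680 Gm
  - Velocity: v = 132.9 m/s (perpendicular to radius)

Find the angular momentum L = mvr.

Convert to SI: r = 680 Gm = 6.8e+11 m.
Since v is perpendicular to r, L = m · v · r.
L = 5306 · 132.9 · 6.8e+11 kg·m²/s ≈ 4.795e+17 kg·m²/s.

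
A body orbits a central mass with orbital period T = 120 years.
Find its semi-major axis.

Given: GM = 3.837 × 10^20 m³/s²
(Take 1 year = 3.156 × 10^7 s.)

Convert to SI: T = 120 years = 3.7872e+09 s.
Invert Kepler's third law: a = (GM · T² / (4π²))^(1/3).
Substituting T = 3.7872e+09 s and GM = 3.837e+20 m³/s²:
a = (3.837e+20 · (3.7872e+09)² / (4π²))^(1/3) m
a ≈ 5.185e+12 m = 5.185 Tm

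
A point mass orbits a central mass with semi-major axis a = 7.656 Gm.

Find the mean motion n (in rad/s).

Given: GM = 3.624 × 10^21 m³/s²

Convert to SI: a = 7.656 Gm = 7.656e+09 m.
n = √(GM / a³).
n = √(3.624e+21 / (7.656e+09)³) rad/s ≈ 8.987e-05 rad/s.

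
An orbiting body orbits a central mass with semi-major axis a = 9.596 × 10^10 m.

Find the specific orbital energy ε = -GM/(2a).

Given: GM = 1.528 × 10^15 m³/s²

ε = −GM / (2a).
ε = −1.528e+15 / (2 · 9.596e+10) J/kg ≈ -7962 J/kg = -7.962 kJ/kg.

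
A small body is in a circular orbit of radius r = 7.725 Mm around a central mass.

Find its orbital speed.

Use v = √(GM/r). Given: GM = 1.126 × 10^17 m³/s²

Convert to SI: r = 7.725 Mm = 7.725e+06 m.
For a circular orbit, gravity supplies the centripetal force, so v = √(GM / r).
v = √(1.126e+17 / 7.725e+06) m/s ≈ 1.207e+05 m/s = 120.7 km/s.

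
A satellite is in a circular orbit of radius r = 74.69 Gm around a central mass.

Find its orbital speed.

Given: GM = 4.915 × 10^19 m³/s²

Convert to SI: r = 74.69 Gm = 7.469e+10 m.
For a circular orbit, gravity supplies the centripetal force, so v = √(GM / r).
v = √(4.915e+19 / 7.469e+10) m/s ≈ 2.565e+04 m/s = 25.65 km/s.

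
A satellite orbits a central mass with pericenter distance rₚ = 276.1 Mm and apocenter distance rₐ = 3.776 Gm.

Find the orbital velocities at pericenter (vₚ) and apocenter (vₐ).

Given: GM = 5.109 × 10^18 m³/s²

Convert to SI: rₚ = 276.1 Mm = 2.761e+08 m; rₐ = 3.776 Gm = 3.776e+09 m.
Use the vis-viva equation v² = GM(2/r − 1/a) with a = (rₚ + rₐ)/2 = (2.761e+08 + 3.776e+09)/2 = 2.02605e+09 m.
vₚ = √(GM · (2/rₚ − 1/a)) = √(5.109e+18 · (2/2.761e+08 − 1/2.02605e+09)) m/s ≈ 1.857e+05 m/s = 185.7 km/s.
vₐ = √(GM · (2/rₐ − 1/a)) = √(5.109e+18 · (2/3.776e+09 − 1/2.02605e+09)) m/s ≈ 1.358e+04 m/s = 13.58 km/s.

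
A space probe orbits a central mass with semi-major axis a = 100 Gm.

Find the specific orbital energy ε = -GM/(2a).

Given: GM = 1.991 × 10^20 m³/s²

Convert to SI: a = 100 Gm = 1e+11 m.
ε = −GM / (2a).
ε = −1.991e+20 / (2 · 1e+11) J/kg ≈ -9.955e+08 J/kg = -995.5 MJ/kg.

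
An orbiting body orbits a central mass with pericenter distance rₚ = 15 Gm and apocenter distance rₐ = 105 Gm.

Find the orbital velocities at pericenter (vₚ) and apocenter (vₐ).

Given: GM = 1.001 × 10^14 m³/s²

Convert to SI: rₚ = 15 Gm = 1.5e+10 m; rₐ = 105 Gm = 1.05e+11 m.
Use the vis-viva equation v² = GM(2/r − 1/a) with a = (rₚ + rₐ)/2 = (1.5e+10 + 1.05e+11)/2 = 6e+10 m.
vₚ = √(GM · (2/rₚ − 1/a)) = √(1.001e+14 · (2/1.5e+10 − 1/6e+10)) m/s ≈ 108.1 m/s = 108.1 m/s.
vₐ = √(GM · (2/rₐ − 1/a)) = √(1.001e+14 · (2/1.05e+11 − 1/6e+10)) m/s ≈ 15.44 m/s = 15.44 m/s.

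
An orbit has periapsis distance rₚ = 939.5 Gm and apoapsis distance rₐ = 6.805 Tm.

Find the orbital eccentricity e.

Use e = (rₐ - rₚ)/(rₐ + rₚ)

Convert to SI: rₚ = 939.5 Gm = 9.395e+11 m; rₐ = 6.805 Tm = 6.805e+12 m.
e = (rₐ − rₚ) / (rₐ + rₚ).
e = (6.805e+12 − 9.395e+11) / (6.805e+12 + 9.395e+11) = 5.8655e+12 / 7.7445e+12 ≈ 0.7574.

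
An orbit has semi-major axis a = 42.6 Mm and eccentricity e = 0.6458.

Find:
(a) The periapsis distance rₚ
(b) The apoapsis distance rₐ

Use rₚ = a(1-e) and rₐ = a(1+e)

Convert to SI: a = 42.6 Mm = 4.26e+07 m.
(a) rₚ = a(1 − e) = 4.26e+07 · (1 − 0.6458) = 4.26e+07 · 0.3542 ≈ 1.509e+07 m = 15.09 Mm.
(b) rₐ = a(1 + e) = 4.26e+07 · (1 + 0.6458) = 4.26e+07 · 1.6458 ≈ 7.011e+07 m = 70.11 Mm.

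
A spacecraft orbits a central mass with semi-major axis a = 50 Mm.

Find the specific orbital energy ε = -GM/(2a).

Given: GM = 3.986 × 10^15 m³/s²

Convert to SI: a = 50 Mm = 5e+07 m.
ε = −GM / (2a).
ε = −3.986e+15 / (2 · 5e+07) J/kg ≈ -3.986e+07 J/kg = -39.86 MJ/kg.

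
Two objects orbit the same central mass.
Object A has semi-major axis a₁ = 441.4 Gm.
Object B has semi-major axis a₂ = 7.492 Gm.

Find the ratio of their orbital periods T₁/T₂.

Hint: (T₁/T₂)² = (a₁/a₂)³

Convert to SI: a₁ = 441.4 Gm = 4.414e+11 m; a₂ = 7.492 Gm = 7.492e+09 m.
From Kepler's third law, (T₁/T₂)² = (a₁/a₂)³, so T₁/T₂ = (a₁/a₂)^(3/2).
a₁/a₂ = 4.414e+11 / 7.492e+09 = 58.9162.
T₁/T₂ = (58.9162)^(3/2) ≈ 452.2.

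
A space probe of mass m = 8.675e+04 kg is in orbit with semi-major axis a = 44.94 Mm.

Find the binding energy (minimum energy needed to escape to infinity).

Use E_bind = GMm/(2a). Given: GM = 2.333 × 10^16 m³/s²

Convert to SI: a = 44.94 Mm = 4.494e+07 m.
Total orbital energy is E = −GMm/(2a); binding energy is E_bind = −E = GMm/(2a).
E_bind = 2.333e+16 · 8.675e+04 / (2 · 4.494e+07) J ≈ 2.252e+13 J = 22.52 TJ.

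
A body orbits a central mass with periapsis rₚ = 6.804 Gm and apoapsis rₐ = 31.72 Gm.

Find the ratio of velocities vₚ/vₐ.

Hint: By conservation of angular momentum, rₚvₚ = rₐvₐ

Convert to SI: rₚ = 6.804 Gm = 6.804e+09 m; rₐ = 31.72 Gm = 3.172e+10 m.
Conservation of angular momentum gives rₚvₚ = rₐvₐ, so vₚ/vₐ = rₐ/rₚ.
vₚ/vₐ = 3.172e+10 / 6.804e+09 ≈ 4.662.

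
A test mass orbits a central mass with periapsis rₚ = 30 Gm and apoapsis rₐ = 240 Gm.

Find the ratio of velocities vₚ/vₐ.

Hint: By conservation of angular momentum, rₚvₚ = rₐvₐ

Convert to SI: rₚ = 30 Gm = 3e+10 m; rₐ = 240 Gm = 2.4e+11 m.
Conservation of angular momentum gives rₚvₚ = rₐvₐ, so vₚ/vₐ = rₐ/rₚ.
vₚ/vₐ = 2.4e+11 / 3e+10 ≈ 8.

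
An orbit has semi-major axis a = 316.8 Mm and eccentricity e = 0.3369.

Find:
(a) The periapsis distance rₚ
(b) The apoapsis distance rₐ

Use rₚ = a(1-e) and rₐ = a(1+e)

Convert to SI: a = 316.8 Mm = 3.168e+08 m.
(a) rₚ = a(1 − e) = 3.168e+08 · (1 − 0.3369) = 3.168e+08 · 0.6631 ≈ 2.101e+08 m = 210.1 Mm.
(b) rₐ = a(1 + e) = 3.168e+08 · (1 + 0.3369) = 3.168e+08 · 1.3369 ≈ 4.235e+08 m = 423.5 Mm.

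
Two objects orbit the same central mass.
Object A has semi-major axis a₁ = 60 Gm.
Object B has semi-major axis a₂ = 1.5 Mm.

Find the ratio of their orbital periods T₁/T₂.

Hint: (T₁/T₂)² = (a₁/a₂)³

Convert to SI: a₁ = 60 Gm = 6e+10 m; a₂ = 1.5 Mm = 1.5e+06 m.
From Kepler's third law, (T₁/T₂)² = (a₁/a₂)³, so T₁/T₂ = (a₁/a₂)^(3/2).
a₁/a₂ = 6e+10 / 1.5e+06 = 40000.
T₁/T₂ = (40000)^(3/2) ≈ 8e+06.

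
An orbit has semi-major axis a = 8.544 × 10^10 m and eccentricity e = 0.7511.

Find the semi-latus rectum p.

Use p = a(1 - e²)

p = a (1 − e²).
p = 8.544e+10 · (1 − (0.7511)²) = 8.544e+10 · 0.435849 ≈ 3.724e+10 m = 3.724 × 10^10 m.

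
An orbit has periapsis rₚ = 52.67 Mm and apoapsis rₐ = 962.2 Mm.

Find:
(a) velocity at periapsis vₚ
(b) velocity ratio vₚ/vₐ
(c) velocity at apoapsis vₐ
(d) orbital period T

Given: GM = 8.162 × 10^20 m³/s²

Convert to SI: rₚ = 52.67 Mm = 5.267e+07 m; rₐ = 962.2 Mm = 9.622e+08 m.
(a) With a = (rₚ + rₐ)/2 = 5.07435e+08 m, vₚ = √(GM (2/rₚ − 1/a)) = √(8.162e+20 · (2/5.267e+07 − 1/5.07435e+08)) m/s ≈ 5.421e+06 m/s
(b) Conservation of angular momentum (rₚvₚ = rₐvₐ) gives vₚ/vₐ = rₐ/rₚ = 9.622e+08/5.267e+07 ≈ 18.27
(c) With a = (rₚ + rₐ)/2 = 5.07435e+08 m, vₐ = √(GM (2/rₐ − 1/a)) = √(8.162e+20 · (2/9.622e+08 − 1/5.07435e+08)) m/s ≈ 2.967e+05 m/s
(d) With a = (rₚ + rₐ)/2 = 5.07435e+08 m, T = 2π √(a³/GM) = 2π √((5.07435e+08)³/8.162e+20) s ≈ 2514 s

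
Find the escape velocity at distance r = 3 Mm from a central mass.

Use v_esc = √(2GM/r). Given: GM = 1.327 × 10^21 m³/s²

Convert to SI: r = 3 Mm = 3e+06 m.
Escape velocity comes from setting total energy to zero: ½v² − GM/r = 0 ⇒ v_esc = √(2GM / r).
v_esc = √(2 · 1.327e+21 / 3e+06) m/s ≈ 2.974e+07 m/s = 2.974e+04 km/s.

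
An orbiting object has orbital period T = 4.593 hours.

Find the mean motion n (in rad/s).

Convert to SI: T = 4.593 hours = 16534.8 s.
n = 2π / T.
n = 2π / 16534.8 s ≈ 0.00038 rad/s.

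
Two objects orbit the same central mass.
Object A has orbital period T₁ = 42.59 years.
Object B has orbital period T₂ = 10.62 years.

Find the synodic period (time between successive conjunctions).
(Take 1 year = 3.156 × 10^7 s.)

Convert to SI: T₁ = 42.59 years = 1.34414e+09 s; T₂ = 10.62 years = 3.35167e+08 s.
T_syn = |T₁ · T₂ / (T₁ − T₂)|.
T_syn = |1.34414e+09 · 3.35167e+08 / (1.34414e+09 − 3.35167e+08)| s ≈ 4.465e+08 s = 14.15 years.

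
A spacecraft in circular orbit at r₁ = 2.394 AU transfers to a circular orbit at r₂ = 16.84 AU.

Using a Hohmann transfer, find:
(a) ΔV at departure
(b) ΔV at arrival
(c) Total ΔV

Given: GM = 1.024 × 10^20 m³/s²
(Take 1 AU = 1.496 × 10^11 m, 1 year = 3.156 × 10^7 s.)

Convert to SI: r₁ = 2.394 AU = 3.58142e+11 m; r₂ = 16.84 AU = 2.51926e+12 m.
Transfer semi-major axis: a_t = (r₁ + r₂)/2 = (3.58142e+11 + 2.51926e+12)/2 = 1.4387e+12 m.
Circular speeds: v₁ = √(GM/r₁) = 16909.2 m/s, v₂ = √(GM/r₂) = 6375.48 m/s.
Transfer speeds (vis-viva v² = GM(2/r − 1/a_t)): v₁ᵗ = 22375.5 m/s, v₂ᵗ = 3180.94 m/s.
(a) ΔV₁ = |v₁ᵗ − v₁| ≈ 5466 m/s = 1.153 AU/year.
(b) ΔV₂ = |v₂ − v₂ᵗ| ≈ 3195 m/s = 0.6739 AU/year.
(c) ΔV_total = ΔV₁ + ΔV₂ ≈ 8661 m/s = 1.827 AU/year.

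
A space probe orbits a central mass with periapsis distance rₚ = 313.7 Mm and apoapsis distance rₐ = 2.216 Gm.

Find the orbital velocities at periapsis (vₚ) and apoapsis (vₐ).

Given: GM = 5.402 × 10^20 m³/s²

Convert to SI: rₚ = 313.7 Mm = 3.137e+08 m; rₐ = 2.216 Gm = 2.216e+09 m.
Use the vis-viva equation v² = GM(2/r − 1/a) with a = (rₚ + rₐ)/2 = (3.137e+08 + 2.216e+09)/2 = 1.26485e+09 m.
vₚ = √(GM · (2/rₚ − 1/a)) = √(5.402e+20 · (2/3.137e+08 − 1/1.26485e+09)) m/s ≈ 1.737e+06 m/s = 1737 km/s.
vₐ = √(GM · (2/rₐ − 1/a)) = √(5.402e+20 · (2/2.216e+09 − 1/1.26485e+09)) m/s ≈ 2.459e+05 m/s = 245.9 km/s.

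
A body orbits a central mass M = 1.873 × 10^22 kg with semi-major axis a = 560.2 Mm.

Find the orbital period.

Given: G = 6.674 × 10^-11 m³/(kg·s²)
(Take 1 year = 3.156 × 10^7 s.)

Convert to SI: a = 560.2 Mm = 5.602e+08 m.
GM = G · M = 6.674e-11 · 1.873e+22 = 1.25004e+12 m³/s².
Kepler's third law: T = 2π √(a³ / GM).
Substituting a = 5.602e+08 m and GM = 1.25004e+12 m³/s²:
T = 2π √((5.602e+08)³ / 1.25004e+12) s
T ≈ 7.451e+07 s = 2.361 years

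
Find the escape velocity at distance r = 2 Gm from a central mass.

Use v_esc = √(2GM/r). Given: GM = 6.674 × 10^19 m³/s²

Convert to SI: r = 2 Gm = 2e+09 m.
Escape velocity comes from setting total energy to zero: ½v² − GM/r = 0 ⇒ v_esc = √(2GM / r).
v_esc = √(2 · 6.674e+19 / 2e+09) m/s ≈ 2.583e+05 m/s = 258.3 km/s.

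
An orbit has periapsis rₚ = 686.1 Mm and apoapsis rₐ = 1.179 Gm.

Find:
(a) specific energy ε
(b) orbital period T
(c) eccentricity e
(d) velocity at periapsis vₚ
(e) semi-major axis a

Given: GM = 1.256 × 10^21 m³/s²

Convert to SI: rₚ = 686.1 Mm = 6.861e+08 m; rₐ = 1.179 Gm = 1.179e+09 m.
(a) With a = (rₚ + rₐ)/2 = 9.3255e+08 m, ε = −GM/(2a) = −1.256e+21/(2 · 9.3255e+08) J/kg ≈ -6.734e+11 J/kg
(b) With a = (rₚ + rₐ)/2 = 9.3255e+08 m, T = 2π √(a³/GM) = 2π √((9.3255e+08)³/1.256e+21) s ≈ 5049 s
(c) e = (rₐ − rₚ)/(rₐ + rₚ) = (1.179e+09 − 6.861e+08)/(1.179e+09 + 6.861e+08) ≈ 0.2643
(d) With a = (rₚ + rₐ)/2 = 9.3255e+08 m, vₚ = √(GM (2/rₚ − 1/a)) = √(1.256e+21 · (2/6.861e+08 − 1/9.3255e+08)) m/s ≈ 1.521e+06 m/s
(e) a = (rₚ + rₐ)/2 = (6.861e+08 + 1.179e+09)/2 ≈ 9.326e+08 m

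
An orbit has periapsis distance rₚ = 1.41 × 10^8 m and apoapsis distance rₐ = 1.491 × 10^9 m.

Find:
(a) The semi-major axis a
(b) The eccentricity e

(a) a = (rₚ + rₐ) / 2 = (1.41e+08 + 1.491e+09) / 2 ≈ 8.16e+08 m = 8.16 × 10^8 m.
(b) e = (rₐ − rₚ) / (rₐ + rₚ) = (1.491e+09 − 1.41e+08) / (1.491e+09 + 1.41e+08) ≈ 0.8272.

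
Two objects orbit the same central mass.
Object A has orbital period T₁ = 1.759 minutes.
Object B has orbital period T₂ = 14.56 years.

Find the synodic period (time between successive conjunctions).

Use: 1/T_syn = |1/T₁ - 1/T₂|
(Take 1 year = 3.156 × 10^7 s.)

Convert to SI: T₁ = 1.759 minutes = 105.54 s; T₂ = 14.56 years = 4.59514e+08 s.
T_syn = |T₁ · T₂ / (T₁ − T₂)|.
T_syn = |105.54 · 4.59514e+08 / (105.54 − 4.59514e+08)| s ≈ 105.5 s = 1.759 minutes.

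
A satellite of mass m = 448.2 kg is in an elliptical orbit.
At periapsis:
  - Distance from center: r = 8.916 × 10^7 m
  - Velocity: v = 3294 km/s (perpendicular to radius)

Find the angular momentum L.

Convert to SI: v = 3294 km/s = 3.294e+06 m/s.
Since v is perpendicular to r, L = m · v · r.
L = 448.2 · 3.294e+06 · 8.916e+07 kg·m²/s ≈ 1.316e+17 kg·m²/s.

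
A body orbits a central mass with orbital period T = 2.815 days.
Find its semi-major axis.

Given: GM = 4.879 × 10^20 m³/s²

Convert to SI: T = 2.815 days = 243216 s.
Invert Kepler's third law: a = (GM · T² / (4π²))^(1/3).
Substituting T = 243216 s and GM = 4.879e+20 m³/s²:
a = (4.879e+20 · (243216)² / (4π²))^(1/3) m
a ≈ 9.008e+09 m = 9.008 × 10^9 m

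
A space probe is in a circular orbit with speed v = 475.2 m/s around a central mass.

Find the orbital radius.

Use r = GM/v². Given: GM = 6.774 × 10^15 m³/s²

For a circular orbit, v² = GM / r, so r = GM / v².
r = 6.774e+15 / (475.2)² m ≈ 3e+10 m = 30 Gm.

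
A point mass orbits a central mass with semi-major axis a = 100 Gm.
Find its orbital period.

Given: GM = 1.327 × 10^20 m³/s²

Convert to SI: a = 100 Gm = 1e+11 m.
Kepler's third law: T = 2π √(a³ / GM).
Substituting a = 1e+11 m and GM = 1.327e+20 m³/s²:
T = 2π √((1e+11)³ / 1.327e+20) s
T ≈ 1.725e+07 s = 199.6 days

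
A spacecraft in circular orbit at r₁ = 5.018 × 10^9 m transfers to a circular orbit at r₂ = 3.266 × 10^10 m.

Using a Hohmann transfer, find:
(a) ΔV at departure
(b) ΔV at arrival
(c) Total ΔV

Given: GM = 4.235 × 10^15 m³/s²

Transfer semi-major axis: a_t = (r₁ + r₂)/2 = (5.018e+09 + 3.266e+10)/2 = 1.8839e+10 m.
Circular speeds: v₁ = √(GM/r₁) = 918.674 m/s, v₂ = √(GM/r₂) = 360.096 m/s.
Transfer speeds (vis-viva v² = GM(2/r − 1/a_t)): v₁ᵗ = 1209.6 m/s, v₂ᵗ = 185.847 m/s.
(a) ΔV₁ = |v₁ᵗ − v₁| ≈ 290.9 m/s = 290.9 m/s.
(b) ΔV₂ = |v₂ − v₂ᵗ| ≈ 174.2 m/s = 174.2 m/s.
(c) ΔV_total = ΔV₁ + ΔV₂ ≈ 465.2 m/s = 465.2 m/s.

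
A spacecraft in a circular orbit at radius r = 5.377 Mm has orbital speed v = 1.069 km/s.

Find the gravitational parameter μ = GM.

Convert to SI: r = 5.377 Mm = 5.377e+06 m; v = 1.069 km/s = 1069 m/s.
For a circular orbit v² = GM/r, so GM = v² · r.
GM = (1069)² · 5.377e+06 m³/s² ≈ 6.145e+12 m³/s² = 6.145 × 10^12 m³/s².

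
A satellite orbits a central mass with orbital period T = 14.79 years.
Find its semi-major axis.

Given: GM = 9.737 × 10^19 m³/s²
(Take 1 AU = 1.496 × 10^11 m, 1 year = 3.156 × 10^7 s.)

Convert to SI: T = 14.79 years = 4.66772e+08 s.
Invert Kepler's third law: a = (GM · T² / (4π²))^(1/3).
Substituting T = 4.66772e+08 s and GM = 9.737e+19 m³/s²:
a = (9.737e+19 · (4.66772e+08)² / (4π²))^(1/3) m
a ≈ 8.13e+11 m = 5.435 AU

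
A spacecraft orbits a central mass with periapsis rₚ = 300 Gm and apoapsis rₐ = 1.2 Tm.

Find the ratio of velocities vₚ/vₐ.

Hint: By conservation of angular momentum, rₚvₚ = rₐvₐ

Convert to SI: rₚ = 300 Gm = 3e+11 m; rₐ = 1.2 Tm = 1.2e+12 m.
Conservation of angular momentum gives rₚvₚ = rₐvₐ, so vₚ/vₐ = rₐ/rₚ.
vₚ/vₐ = 1.2e+12 / 3e+11 ≈ 4.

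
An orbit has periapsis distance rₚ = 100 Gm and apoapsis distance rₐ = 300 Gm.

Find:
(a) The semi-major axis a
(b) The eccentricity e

Convert to SI: rₚ = 100 Gm = 1e+11 m; rₐ = 300 Gm = 3e+11 m.
(a) a = (rₚ + rₐ) / 2 = (1e+11 + 3e+11) / 2 ≈ 2e+11 m = 200 Gm.
(b) e = (rₐ − rₚ) / (rₐ + rₚ) = (3e+11 − 1e+11) / (3e+11 + 1e+11) ≈ 0.5.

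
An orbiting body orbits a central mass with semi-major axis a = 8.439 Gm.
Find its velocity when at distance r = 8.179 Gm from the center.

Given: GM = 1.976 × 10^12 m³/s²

Convert to SI: a = 8.439 Gm = 8.439e+09 m; r = 8.179 Gm = 8.179e+09 m.
Vis-viva: v = √(GM · (2/r − 1/a)).
2/r − 1/a = 2/8.179e+09 − 1/8.439e+09 = 1.26031e-10 m⁻¹.
v = √(1.976e+12 · 1.26031e-10) m/s ≈ 15.78 m/s = 15.78 m/s.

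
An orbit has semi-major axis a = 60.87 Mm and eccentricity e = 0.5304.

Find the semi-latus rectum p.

Convert to SI: a = 60.87 Mm = 6.087e+07 m.
p = a (1 − e²).
p = 6.087e+07 · (1 − (0.5304)²) = 6.087e+07 · 0.718676 ≈ 4.375e+07 m = 43.75 Mm.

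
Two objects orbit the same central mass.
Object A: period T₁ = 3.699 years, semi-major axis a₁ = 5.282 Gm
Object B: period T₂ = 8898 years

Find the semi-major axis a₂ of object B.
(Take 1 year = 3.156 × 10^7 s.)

Convert to SI: T₁ = 3.699 years = 1.1674e+08 s; a₁ = 5.282 Gm = 5.282e+09 m; T₂ = 8898 years = 2.80821e+11 s.
Kepler's third law: (T₁/T₂)² = (a₁/a₂)³ ⇒ a₂ = a₁ · (T₂/T₁)^(2/3).
T₂/T₁ = 2.80821e+11 / 1.1674e+08 = 2405.52.
a₂ = 5.282e+09 · (2405.52)^(2/3) m ≈ 9.483e+11 m = 948.3 Gm.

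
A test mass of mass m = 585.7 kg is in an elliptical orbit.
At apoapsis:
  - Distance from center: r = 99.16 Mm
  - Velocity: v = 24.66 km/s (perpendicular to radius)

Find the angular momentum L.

Convert to SI: r = 99.16 Mm = 9.916e+07 m; v = 24.66 km/s = 24660 m/s.
Since v is perpendicular to r, L = m · v · r.
L = 585.7 · 24660 · 9.916e+07 kg·m²/s ≈ 1.432e+15 kg·m²/s.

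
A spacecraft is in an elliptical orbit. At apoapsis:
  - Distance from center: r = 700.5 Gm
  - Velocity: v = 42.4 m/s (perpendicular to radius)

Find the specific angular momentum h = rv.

Convert to SI: r = 700.5 Gm = 7.005e+11 m.
With v perpendicular to r, h = r · v.
h = 7.005e+11 · 42.4 m²/s ≈ 2.97e+13 m²/s.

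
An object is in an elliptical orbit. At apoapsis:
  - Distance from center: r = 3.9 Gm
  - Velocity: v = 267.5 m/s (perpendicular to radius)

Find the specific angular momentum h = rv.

Convert to SI: r = 3.9 Gm = 3.9e+09 m.
With v perpendicular to r, h = r · v.
h = 3.9e+09 · 267.5 m²/s ≈ 1.043e+12 m²/s.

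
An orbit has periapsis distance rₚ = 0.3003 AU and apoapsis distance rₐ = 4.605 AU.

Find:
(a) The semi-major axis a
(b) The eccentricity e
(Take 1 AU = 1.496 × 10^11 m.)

Convert to SI: rₚ = 0.3003 AU = 4.49249e+10 m; rₐ = 4.605 AU = 6.88908e+11 m.
(a) a = (rₚ + rₐ) / 2 = (4.49249e+10 + 6.88908e+11) / 2 ≈ 3.669e+11 m = 2.453 AU.
(b) e = (rₐ − rₚ) / (rₐ + rₚ) = (6.88908e+11 − 4.49249e+10) / (6.88908e+11 + 4.49249e+10) ≈ 0.8776.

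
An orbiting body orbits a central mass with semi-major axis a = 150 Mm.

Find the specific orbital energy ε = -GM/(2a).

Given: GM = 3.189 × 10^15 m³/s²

Convert to SI: a = 150 Mm = 1.5e+08 m.
ε = −GM / (2a).
ε = −3.189e+15 / (2 · 1.5e+08) J/kg ≈ -1.063e+07 J/kg = -10.63 MJ/kg.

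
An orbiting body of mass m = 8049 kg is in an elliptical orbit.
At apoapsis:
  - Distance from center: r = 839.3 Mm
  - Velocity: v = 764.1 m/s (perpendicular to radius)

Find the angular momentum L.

Convert to SI: r = 839.3 Mm = 8.393e+08 m.
Since v is perpendicular to r, L = m · v · r.
L = 8049 · 764.1 · 8.393e+08 kg·m²/s ≈ 5.162e+15 kg·m²/s.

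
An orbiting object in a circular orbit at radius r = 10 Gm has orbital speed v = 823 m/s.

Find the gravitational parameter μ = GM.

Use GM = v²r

Convert to SI: r = 10 Gm = 1e+10 m.
For a circular orbit v² = GM/r, so GM = v² · r.
GM = (823)² · 1e+10 m³/s² ≈ 6.773e+15 m³/s² = 6.773 × 10^15 m³/s².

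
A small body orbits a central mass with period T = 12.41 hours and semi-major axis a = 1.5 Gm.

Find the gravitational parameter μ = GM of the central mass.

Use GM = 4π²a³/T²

Convert to SI: T = 12.41 hours = 44676 s; a = 1.5 Gm = 1.5e+09 m.
GM = 4π² · a³ / T².
GM = 4π² · (1.5e+09)³ / (44676)² m³/s² ≈ 6.676e+19 m³/s² = 6.676 × 10^19 m³/s².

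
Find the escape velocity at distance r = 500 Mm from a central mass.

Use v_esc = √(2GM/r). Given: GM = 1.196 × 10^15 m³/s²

Convert to SI: r = 500 Mm = 5e+08 m.
Escape velocity comes from setting total energy to zero: ½v² − GM/r = 0 ⇒ v_esc = √(2GM / r).
v_esc = √(2 · 1.196e+15 / 5e+08) m/s ≈ 2187 m/s = 2.187 km/s.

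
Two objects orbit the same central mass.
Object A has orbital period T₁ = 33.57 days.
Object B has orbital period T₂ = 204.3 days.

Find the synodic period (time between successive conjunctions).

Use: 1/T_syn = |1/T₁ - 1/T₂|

Convert to SI: T₁ = 33.57 days = 2.90045e+06 s; T₂ = 204.3 days = 1.76515e+07 s.
T_syn = |T₁ · T₂ / (T₁ − T₂)|.
T_syn = |2.90045e+06 · 1.76515e+07 / (2.90045e+06 − 1.76515e+07)| s ≈ 3.471e+06 s = 40.17 days.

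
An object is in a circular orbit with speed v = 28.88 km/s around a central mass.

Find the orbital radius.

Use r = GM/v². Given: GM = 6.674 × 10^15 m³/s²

Convert to SI: v = 28.88 km/s = 28880 m/s.
For a circular orbit, v² = GM / r, so r = GM / v².
r = 6.674e+15 / (28880)² m ≈ 8.002e+06 m = 8.002 Mm.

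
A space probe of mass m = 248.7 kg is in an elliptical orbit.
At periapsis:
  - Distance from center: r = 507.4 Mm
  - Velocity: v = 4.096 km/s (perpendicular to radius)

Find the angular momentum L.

Convert to SI: r = 507.4 Mm = 5.074e+08 m; v = 4.096 km/s = 4096 m/s.
Since v is perpendicular to r, L = m · v · r.
L = 248.7 · 4096 · 5.074e+08 kg·m²/s ≈ 5.169e+14 kg·m²/s.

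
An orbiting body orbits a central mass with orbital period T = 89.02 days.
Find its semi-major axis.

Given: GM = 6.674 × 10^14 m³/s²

Convert to SI: T = 89.02 days = 7.69133e+06 s.
Invert Kepler's third law: a = (GM · T² / (4π²))^(1/3).
Substituting T = 7.69133e+06 s and GM = 6.674e+14 m³/s²:
a = (6.674e+14 · (7.69133e+06)² / (4π²))^(1/3) m
a ≈ 1e+09 m = 1 Gm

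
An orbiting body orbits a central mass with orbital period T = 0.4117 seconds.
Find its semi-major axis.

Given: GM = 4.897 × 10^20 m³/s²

Invert Kepler's third law: a = (GM · T² / (4π²))^(1/3).
Substituting T = 0.4117 s and GM = 4.897e+20 m³/s²:
a = (4.897e+20 · (0.4117)² / (4π²))^(1/3) m
a ≈ 1.281e+06 m = 1.281 × 10^6 m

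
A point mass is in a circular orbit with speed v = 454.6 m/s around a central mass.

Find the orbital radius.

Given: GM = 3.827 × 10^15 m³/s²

For a circular orbit, v² = GM / r, so r = GM / v².
r = 3.827e+15 / (454.6)² m ≈ 1.852e+10 m = 1.852 × 10^10 m.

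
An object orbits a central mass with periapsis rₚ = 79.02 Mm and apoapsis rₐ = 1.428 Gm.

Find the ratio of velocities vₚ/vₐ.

Convert to SI: rₚ = 79.02 Mm = 7.902e+07 m; rₐ = 1.428 Gm = 1.428e+09 m.
Conservation of angular momentum gives rₚvₚ = rₐvₐ, so vₚ/vₐ = rₐ/rₚ.
vₚ/vₐ = 1.428e+09 / 7.902e+07 ≈ 18.07.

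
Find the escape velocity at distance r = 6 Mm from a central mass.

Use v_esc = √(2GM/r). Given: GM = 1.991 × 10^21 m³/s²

Convert to SI: r = 6 Mm = 6e+06 m.
Escape velocity comes from setting total energy to zero: ½v² − GM/r = 0 ⇒ v_esc = √(2GM / r).
v_esc = √(2 · 1.991e+21 / 6e+06) m/s ≈ 2.576e+07 m/s = 2.576e+04 km/s.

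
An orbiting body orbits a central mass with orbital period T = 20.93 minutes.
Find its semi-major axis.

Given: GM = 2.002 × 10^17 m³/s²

Convert to SI: T = 20.93 minutes = 1255.8 s.
Invert Kepler's third law: a = (GM · T² / (4π²))^(1/3).
Substituting T = 1255.8 s and GM = 2.002e+17 m³/s²:
a = (2.002e+17 · (1255.8)² / (4π²))^(1/3) m
a ≈ 2e+07 m = 20 Mm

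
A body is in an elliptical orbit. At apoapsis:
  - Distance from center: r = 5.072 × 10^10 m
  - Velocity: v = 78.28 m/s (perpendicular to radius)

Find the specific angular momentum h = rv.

With v perpendicular to r, h = r · v.
h = 5.072e+10 · 78.28 m²/s ≈ 3.97e+12 m²/s.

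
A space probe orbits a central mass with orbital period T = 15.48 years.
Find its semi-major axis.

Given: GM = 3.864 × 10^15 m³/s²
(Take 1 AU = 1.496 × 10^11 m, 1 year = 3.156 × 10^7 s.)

Convert to SI: T = 15.48 years = 4.88549e+08 s.
Invert Kepler's third law: a = (GM · T² / (4π²))^(1/3).
Substituting T = 4.88549e+08 s and GM = 3.864e+15 m³/s²:
a = (3.864e+15 · (4.88549e+08)² / (4π²))^(1/3) m
a ≈ 2.859e+10 m = 0.1911 AU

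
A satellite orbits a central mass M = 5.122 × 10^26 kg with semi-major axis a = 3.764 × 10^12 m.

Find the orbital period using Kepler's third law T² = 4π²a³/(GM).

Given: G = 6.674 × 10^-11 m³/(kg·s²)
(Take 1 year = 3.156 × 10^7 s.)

GM = G · M = 6.674e-11 · 5.122e+26 = 3.41842e+16 m³/s².
Kepler's third law: T = 2π √(a³ / GM).
Substituting a = 3.764e+12 m and GM = 3.41842e+16 m³/s²:
T = 2π √((3.764e+12)³ / 3.41842e+16) s
T ≈ 2.482e+11 s = 7863 years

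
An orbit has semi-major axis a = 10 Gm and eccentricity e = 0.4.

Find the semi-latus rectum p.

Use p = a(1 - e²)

Convert to SI: a = 10 Gm = 1e+10 m.
p = a (1 − e²).
p = 1e+10 · (1 − (0.4)²) = 1e+10 · 0.84 ≈ 8.4e+09 m = 8.4 Gm.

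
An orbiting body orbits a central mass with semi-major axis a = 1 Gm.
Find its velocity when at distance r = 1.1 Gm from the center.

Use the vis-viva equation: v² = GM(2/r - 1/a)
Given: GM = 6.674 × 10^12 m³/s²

Convert to SI: a = 1 Gm = 1e+09 m; r = 1.1 Gm = 1.1e+09 m.
Vis-viva: v = √(GM · (2/r − 1/a)).
2/r − 1/a = 2/1.1e+09 − 1/1e+09 = 8.18182e-10 m⁻¹.
v = √(6.674e+12 · 8.18182e-10) m/s ≈ 73.9 m/s = 73.9 m/s.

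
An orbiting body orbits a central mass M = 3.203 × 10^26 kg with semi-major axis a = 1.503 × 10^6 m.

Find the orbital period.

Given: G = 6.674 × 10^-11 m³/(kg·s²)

GM = G · M = 6.674e-11 · 3.203e+26 = 2.13768e+16 m³/s².
Kepler's third law: T = 2π √(a³ / GM).
Substituting a = 1.503e+06 m and GM = 2.13768e+16 m³/s²:
T = 2π √((1.503e+06)³ / 2.13768e+16) s
T ≈ 79.19 s = 1.32 minutes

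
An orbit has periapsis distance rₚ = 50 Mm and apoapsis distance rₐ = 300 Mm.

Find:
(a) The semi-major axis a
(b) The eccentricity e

Convert to SI: rₚ = 50 Mm = 5e+07 m; rₐ = 300 Mm = 3e+08 m.
(a) a = (rₚ + rₐ) / 2 = (5e+07 + 3e+08) / 2 ≈ 1.75e+08 m = 175 Mm.
(b) e = (rₐ − rₚ) / (rₐ + rₚ) = (3e+08 − 5e+07) / (3e+08 + 5e+07) ≈ 0.7143.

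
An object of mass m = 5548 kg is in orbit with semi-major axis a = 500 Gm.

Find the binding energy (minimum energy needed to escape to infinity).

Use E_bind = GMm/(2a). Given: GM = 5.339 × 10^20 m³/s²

Convert to SI: a = 500 Gm = 5e+11 m.
Total orbital energy is E = −GMm/(2a); binding energy is E_bind = −E = GMm/(2a).
E_bind = 5.339e+20 · 5548 / (2 · 5e+11) J ≈ 2.962e+12 J = 2.962 TJ.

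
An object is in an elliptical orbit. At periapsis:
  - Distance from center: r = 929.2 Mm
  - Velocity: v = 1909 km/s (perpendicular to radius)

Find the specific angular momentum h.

Convert to SI: r = 929.2 Mm = 9.292e+08 m; v = 1909 km/s = 1.909e+06 m/s.
With v perpendicular to r, h = r · v.
h = 9.292e+08 · 1.909e+06 m²/s ≈ 1.774e+15 m²/s.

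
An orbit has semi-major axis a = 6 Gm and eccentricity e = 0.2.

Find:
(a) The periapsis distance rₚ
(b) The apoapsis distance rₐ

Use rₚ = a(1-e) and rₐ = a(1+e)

Convert to SI: a = 6 Gm = 6e+09 m.
(a) rₚ = a(1 − e) = 6e+09 · (1 − 0.2) = 6e+09 · 0.8 ≈ 4.8e+09 m = 4.8 Gm.
(b) rₐ = a(1 + e) = 6e+09 · (1 + 0.2) = 6e+09 · 1.2 ≈ 7.2e+09 m = 7.2 Gm.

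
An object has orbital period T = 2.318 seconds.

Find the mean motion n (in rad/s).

n = 2π / T.
n = 2π / 2.318 s ≈ 2.711 rad/s.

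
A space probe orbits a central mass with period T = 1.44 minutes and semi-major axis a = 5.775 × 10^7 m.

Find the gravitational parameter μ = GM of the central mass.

Convert to SI: T = 1.44 minutes = 86.4 s.
GM = 4π² · a³ / T².
GM = 4π² · (5.775e+07)³ / (86.4)² m³/s² ≈ 1.019e+21 m³/s² = 1.019 × 10^21 m³/s².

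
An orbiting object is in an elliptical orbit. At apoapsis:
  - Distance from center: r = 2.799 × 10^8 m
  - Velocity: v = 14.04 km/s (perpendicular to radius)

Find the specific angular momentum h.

Convert to SI: v = 14.04 km/s = 14040 m/s.
With v perpendicular to r, h = r · v.
h = 2.799e+08 · 14040 m²/s ≈ 3.93e+12 m²/s.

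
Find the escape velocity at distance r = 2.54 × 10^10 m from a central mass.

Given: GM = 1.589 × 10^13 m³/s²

Escape velocity comes from setting total energy to zero: ½v² − GM/r = 0 ⇒ v_esc = √(2GM / r).
v_esc = √(2 · 1.589e+13 / 2.54e+10) m/s ≈ 35.37 m/s = 35.37 m/s.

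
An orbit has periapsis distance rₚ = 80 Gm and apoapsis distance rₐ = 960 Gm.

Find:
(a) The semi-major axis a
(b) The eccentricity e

Convert to SI: rₚ = 80 Gm = 8e+10 m; rₐ = 960 Gm = 9.6e+11 m.
(a) a = (rₚ + rₐ) / 2 = (8e+10 + 9.6e+11) / 2 ≈ 5.2e+11 m = 520 Gm.
(b) e = (rₐ − rₚ) / (rₐ + rₚ) = (9.6e+11 − 8e+10) / (9.6e+11 + 8e+10) ≈ 0.8462.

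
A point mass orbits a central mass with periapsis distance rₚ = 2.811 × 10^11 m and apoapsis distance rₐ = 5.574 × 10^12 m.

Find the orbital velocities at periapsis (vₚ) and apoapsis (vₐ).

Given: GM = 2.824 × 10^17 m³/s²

Use the vis-viva equation v² = GM(2/r − 1/a) with a = (rₚ + rₐ)/2 = (2.811e+11 + 5.574e+12)/2 = 2.92755e+12 m.
vₚ = √(GM · (2/rₚ − 1/a)) = √(2.824e+17 · (2/2.811e+11 − 1/2.92755e+12)) m/s ≈ 1383 m/s = 1.383 km/s.
vₐ = √(GM · (2/rₐ − 1/a)) = √(2.824e+17 · (2/5.574e+12 − 1/2.92755e+12)) m/s ≈ 69.75 m/s = 69.75 m/s.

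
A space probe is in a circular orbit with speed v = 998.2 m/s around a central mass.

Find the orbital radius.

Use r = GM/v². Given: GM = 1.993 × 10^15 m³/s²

For a circular orbit, v² = GM / r, so r = GM / v².
r = 1.993e+15 / (998.2)² m ≈ 2e+09 m = 2 Gm.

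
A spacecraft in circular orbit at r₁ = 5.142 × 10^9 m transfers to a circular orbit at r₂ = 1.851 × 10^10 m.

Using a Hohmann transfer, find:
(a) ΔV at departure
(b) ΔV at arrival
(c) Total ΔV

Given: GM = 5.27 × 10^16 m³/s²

Transfer semi-major axis: a_t = (r₁ + r₂)/2 = (5.142e+09 + 1.851e+10)/2 = 1.1826e+10 m.
Circular speeds: v₁ = √(GM/r₁) = 3201.4 m/s, v₂ = √(GM/r₂) = 1687.34 m/s.
Transfer speeds (vis-viva v² = GM(2/r − 1/a_t)): v₁ᵗ = 4005.19 m/s, v₂ᵗ = 1112.63 m/s.
(a) ΔV₁ = |v₁ᵗ − v₁| ≈ 803.8 m/s = 803.8 m/s.
(b) ΔV₂ = |v₂ − v₂ᵗ| ≈ 574.7 m/s = 574.7 m/s.
(c) ΔV_total = ΔV₁ + ΔV₂ ≈ 1379 m/s = 1.379 km/s.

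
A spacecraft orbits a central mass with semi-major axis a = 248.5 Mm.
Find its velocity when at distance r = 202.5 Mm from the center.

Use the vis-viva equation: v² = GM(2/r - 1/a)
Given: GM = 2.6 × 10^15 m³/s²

Convert to SI: a = 248.5 Mm = 2.485e+08 m; r = 202.5 Mm = 2.025e+08 m.
Vis-viva: v = √(GM · (2/r − 1/a)).
2/r − 1/a = 2/2.025e+08 − 1/2.485e+08 = 5.8524e-09 m⁻¹.
v = √(2.6e+15 · 5.8524e-09) m/s ≈ 3901 m/s = 3.901 km/s.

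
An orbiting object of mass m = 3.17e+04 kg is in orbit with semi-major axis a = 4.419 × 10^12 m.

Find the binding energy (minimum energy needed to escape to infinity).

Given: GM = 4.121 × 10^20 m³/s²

Total orbital energy is E = −GMm/(2a); binding energy is E_bind = −E = GMm/(2a).
E_bind = 4.121e+20 · 3.17e+04 / (2 · 4.419e+12) J ≈ 1.478e+12 J = 1.478 TJ.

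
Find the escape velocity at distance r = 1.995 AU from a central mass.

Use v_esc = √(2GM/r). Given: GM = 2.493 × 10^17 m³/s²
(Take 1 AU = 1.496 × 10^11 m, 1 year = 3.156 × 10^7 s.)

Convert to SI: r = 1.995 AU = 2.98452e+11 m.
Escape velocity comes from setting total energy to zero: ½v² − GM/r = 0 ⇒ v_esc = √(2GM / r).
v_esc = √(2 · 2.493e+17 / 2.98452e+11) m/s ≈ 1293 m/s = 0.2727 AU/year.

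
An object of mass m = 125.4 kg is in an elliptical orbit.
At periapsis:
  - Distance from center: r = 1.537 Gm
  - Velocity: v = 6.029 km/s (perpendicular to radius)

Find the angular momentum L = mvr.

Convert to SI: r = 1.537 Gm = 1.537e+09 m; v = 6.029 km/s = 6029 m/s.
Since v is perpendicular to r, L = m · v · r.
L = 125.4 · 6029 · 1.537e+09 kg·m²/s ≈ 1.162e+15 kg·m²/s.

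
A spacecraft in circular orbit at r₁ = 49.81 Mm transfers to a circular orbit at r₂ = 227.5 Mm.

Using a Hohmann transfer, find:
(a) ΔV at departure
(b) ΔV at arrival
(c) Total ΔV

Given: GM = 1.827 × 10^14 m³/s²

Convert to SI: r₁ = 49.81 Mm = 4.981e+07 m; r₂ = 227.5 Mm = 2.275e+08 m.
Transfer semi-major axis: a_t = (r₁ + r₂)/2 = (4.981e+07 + 2.275e+08)/2 = 1.38655e+08 m.
Circular speeds: v₁ = √(GM/r₁) = 1915.19 m/s, v₂ = √(GM/r₂) = 896.146 m/s.
Transfer speeds (vis-viva v² = GM(2/r − 1/a_t)): v₁ᵗ = 2453.21 m/s, v₂ᵗ = 537.117 m/s.
(a) ΔV₁ = |v₁ᵗ − v₁| ≈ 538 m/s = 538 m/s.
(b) ΔV₂ = |v₂ − v₂ᵗ| ≈ 359 m/s = 359 m/s.
(c) ΔV_total = ΔV₁ + ΔV₂ ≈ 897 m/s = 897 m/s.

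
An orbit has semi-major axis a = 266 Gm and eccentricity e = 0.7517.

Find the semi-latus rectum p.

Convert to SI: a = 266 Gm = 2.66e+11 m.
p = a (1 − e²).
p = 2.66e+11 · (1 − (0.7517)²) = 2.66e+11 · 0.434947 ≈ 1.157e+11 m = 115.7 Gm.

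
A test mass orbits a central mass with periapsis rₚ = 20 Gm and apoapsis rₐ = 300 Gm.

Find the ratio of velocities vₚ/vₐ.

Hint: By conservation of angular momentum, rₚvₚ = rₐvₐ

Convert to SI: rₚ = 20 Gm = 2e+10 m; rₐ = 300 Gm = 3e+11 m.
Conservation of angular momentum gives rₚvₚ = rₐvₐ, so vₚ/vₐ = rₐ/rₚ.
vₚ/vₐ = 3e+11 / 2e+10 ≈ 15.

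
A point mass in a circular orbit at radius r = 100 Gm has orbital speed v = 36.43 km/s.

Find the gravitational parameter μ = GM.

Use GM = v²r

Convert to SI: r = 100 Gm = 1e+11 m; v = 36.43 km/s = 36430 m/s.
For a circular orbit v² = GM/r, so GM = v² · r.
GM = (36430)² · 1e+11 m³/s² ≈ 1.327e+20 m³/s² = 1.327 × 10^20 m³/s².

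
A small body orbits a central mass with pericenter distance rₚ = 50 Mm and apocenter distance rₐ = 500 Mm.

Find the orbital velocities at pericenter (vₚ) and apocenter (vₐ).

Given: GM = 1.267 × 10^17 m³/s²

Convert to SI: rₚ = 50 Mm = 5e+07 m; rₐ = 500 Mm = 5e+08 m.
Use the vis-viva equation v² = GM(2/r − 1/a) with a = (rₚ + rₐ)/2 = (5e+07 + 5e+08)/2 = 2.75e+08 m.
vₚ = √(GM · (2/rₚ − 1/a)) = √(1.267e+17 · (2/5e+07 − 1/2.75e+08)) m/s ≈ 6.788e+04 m/s = 67.88 km/s.
vₐ = √(GM · (2/rₐ − 1/a)) = √(1.267e+17 · (2/5e+08 − 1/2.75e+08)) m/s ≈ 6788 m/s = 6.788 km/s.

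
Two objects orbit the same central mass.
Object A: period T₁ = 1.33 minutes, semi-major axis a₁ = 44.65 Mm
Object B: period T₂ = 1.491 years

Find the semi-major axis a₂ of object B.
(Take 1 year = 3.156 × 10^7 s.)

Convert to SI: T₁ = 1.33 minutes = 79.8 s; a₁ = 44.65 Mm = 4.465e+07 m; T₂ = 1.491 years = 4.7056e+07 s.
Kepler's third law: (T₁/T₂)² = (a₁/a₂)³ ⇒ a₂ = a₁ · (T₂/T₁)^(2/3).
T₂/T₁ = 4.7056e+07 / 79.8 = 589674.
a₂ = 4.465e+07 · (589674)^(2/3) m ≈ 3.14e+11 m = 314 Gm.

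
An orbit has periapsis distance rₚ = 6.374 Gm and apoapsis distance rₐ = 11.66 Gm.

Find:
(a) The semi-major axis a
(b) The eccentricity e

Convert to SI: rₚ = 6.374 Gm = 6.374e+09 m; rₐ = 11.66 Gm = 1.166e+10 m.
(a) a = (rₚ + rₐ) / 2 = (6.374e+09 + 1.166e+10) / 2 ≈ 9.017e+09 m = 9.017 Gm.
(b) e = (rₐ − rₚ) / (rₐ + rₚ) = (1.166e+10 − 6.374e+09) / (1.166e+10 + 6.374e+09) ≈ 0.2931.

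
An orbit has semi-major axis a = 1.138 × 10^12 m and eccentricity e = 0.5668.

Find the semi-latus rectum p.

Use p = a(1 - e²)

p = a (1 − e²).
p = 1.138e+12 · (1 − (0.5668)²) = 1.138e+12 · 0.678738 ≈ 7.724e+11 m = 7.724 × 10^11 m.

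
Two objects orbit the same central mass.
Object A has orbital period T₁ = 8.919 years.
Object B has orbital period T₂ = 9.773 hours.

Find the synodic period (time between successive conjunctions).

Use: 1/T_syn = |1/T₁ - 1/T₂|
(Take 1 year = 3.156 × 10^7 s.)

Convert to SI: T₁ = 8.919 years = 2.81484e+08 s; T₂ = 9.773 hours = 35182.8 s.
T_syn = |T₁ · T₂ / (T₁ − T₂)|.
T_syn = |2.81484e+08 · 35182.8 / (2.81484e+08 − 35182.8)| s ≈ 3.519e+04 s = 9.774 hours.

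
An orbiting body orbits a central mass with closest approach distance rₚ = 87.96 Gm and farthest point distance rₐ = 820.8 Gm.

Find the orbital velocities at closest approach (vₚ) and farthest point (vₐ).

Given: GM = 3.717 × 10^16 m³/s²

Convert to SI: rₚ = 87.96 Gm = 8.796e+10 m; rₐ = 820.8 Gm = 8.208e+11 m.
Use the vis-viva equation v² = GM(2/r − 1/a) with a = (rₚ + rₐ)/2 = (8.796e+10 + 8.208e+11)/2 = 4.5438e+11 m.
vₚ = √(GM · (2/rₚ − 1/a)) = √(3.717e+16 · (2/8.796e+10 − 1/4.5438e+11)) m/s ≈ 873.7 m/s = 873.7 m/s.
vₐ = √(GM · (2/rₐ − 1/a)) = √(3.717e+16 · (2/8.208e+11 − 1/4.5438e+11)) m/s ≈ 93.63 m/s = 93.63 m/s.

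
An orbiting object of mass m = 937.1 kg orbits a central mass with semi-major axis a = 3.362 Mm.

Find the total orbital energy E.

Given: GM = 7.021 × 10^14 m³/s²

Convert to SI: a = 3.362 Mm = 3.362e+06 m.
E = −GMm / (2a).
E = −7.021e+14 · 937.1 / (2 · 3.362e+06) J ≈ -9.785e+10 J = -97.85 GJ.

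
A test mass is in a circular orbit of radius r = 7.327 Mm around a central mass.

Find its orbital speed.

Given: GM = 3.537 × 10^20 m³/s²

Convert to SI: r = 7.327 Mm = 7.327e+06 m.
For a circular orbit, gravity supplies the centripetal force, so v = √(GM / r).
v = √(3.537e+20 / 7.327e+06) m/s ≈ 6.948e+06 m/s = 6948 km/s.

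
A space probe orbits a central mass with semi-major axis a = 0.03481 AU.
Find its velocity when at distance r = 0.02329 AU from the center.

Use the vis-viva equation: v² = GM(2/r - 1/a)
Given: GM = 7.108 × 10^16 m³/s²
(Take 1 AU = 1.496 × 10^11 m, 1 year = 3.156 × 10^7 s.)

Convert to SI: a = 0.03481 AU = 5.20758e+09 m; r = 0.02329 AU = 3.48418e+09 m.
Vis-viva: v = √(GM · (2/r − 1/a)).
2/r − 1/a = 2/3.48418e+09 − 1/5.20758e+09 = 3.81995e-10 m⁻¹.
v = √(7.108e+16 · 3.81995e-10) m/s ≈ 5211 m/s = 1.099 AU/year.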